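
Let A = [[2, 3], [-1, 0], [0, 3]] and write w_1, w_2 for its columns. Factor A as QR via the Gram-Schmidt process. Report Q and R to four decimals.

q_1 = w_1/‖w_1‖ = (2, -1, 0)/2.2361 = (0.8944, -0.4472, 0.0000).
r_{12} = q_1·w_2 = 2.6833.
u_2 = w_2 − 2.6833·q_1 = (0.6000, 1.2000, 3.0000).
‖u_2‖ = 3.2863, so q_2 = (0.1826, 0.3651, 0.9129).

Q = [[0.8944, 0.1826], [-0.4472, 0.3651], [0.0000, 0.9129]], R = [[2.2361, 2.6833], [0.0000, 3.2863]]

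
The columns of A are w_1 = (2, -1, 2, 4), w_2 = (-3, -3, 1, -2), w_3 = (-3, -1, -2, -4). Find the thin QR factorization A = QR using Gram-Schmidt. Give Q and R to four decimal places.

Q = [[0.4000, -0.5129, 0.0405], [-0.2000, -0.7559, -0.4948], [0.4000, 0.3869, -0.8254], [0.8000, -0.1260, 0.2687]], R = [[5.0000, -1.8000, -5.0000], [0.0000, 4.4452, 2.0246], [0.0000, 0.0000, 0.9491]]

w_1 = (2, -1, 2, 4); ‖w_1‖ = 5.0000, so e_1 = (0.4000, -0.2000, 0.4000, 0.8000).
e_1·w_2 = 0.4000·(-3) + (-0.2000)·(-3) + 0.4000·1 + 0.8000·(-2) = -1.8000.
u_2 = w_2 + 1.8000·e_1 = (-2.2800, -3.3600, 1.7200, -0.5600).
‖u_2‖ = 4.4452, so e_2 = (-0.5129, -0.7559, 0.3869, -0.1260).
e_1·w_3 = 0.4000·(-3) + (-0.2000)·(-1) + 0.4000·(-2) + 0.8000·(-4) = -5.0000; e_2·w_3 = (-0.5129)·(-3) + (-0.7559)·(-1) + 0.3869·(-2) + (-0.1260)·(-4) = 2.0246.
u_3 = w_3 + 5.0000·e_1 − 2.0246·e_2 = (0.0385, -0.4696, -0.7834, 0.2551).
‖u_3‖ = 0.9491, so e_3 = (0.0405, -0.4948, -0.8254, 0.2687).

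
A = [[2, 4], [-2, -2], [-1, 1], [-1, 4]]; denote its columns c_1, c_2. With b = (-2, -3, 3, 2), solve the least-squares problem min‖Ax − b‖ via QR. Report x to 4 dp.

c_1 = (2, -2, -1, -1); ‖c_1‖ = 3.1623, so e_1 = (0.6325, -0.6325, -0.3162, -0.3162).
e_1·c_2 = 0.6325·4 + (-0.6325)·(-2) + (-0.3162)·1 + (-0.3162)·4 = 2.2136.
u_2 = c_2 − 2.2136·e_1 = (2.6000, -0.6000, 1.7000, 4.7000).
‖u_2‖ = 5.6657, so e_2 = (0.4589, -0.1059, 0.3001, 0.8296).
Qᵀb = (-0.9487, 1.9592).
Back-substitute: x_2 = 1.9592/5.6657 = 0.3458.
x_1 = (-0.9487 − 2.2136·0.3458)/3.1623 = -0.5421.

x = (-0.5421, 0.3458)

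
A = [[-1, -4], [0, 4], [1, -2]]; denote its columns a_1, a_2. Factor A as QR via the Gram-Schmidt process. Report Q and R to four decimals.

q_1 = a_1/‖a_1‖ = (-1, 0, 1)/1.4142 = (-0.7071, 0.0000, 0.7071).
r_{12} = q_1·a_2 = 1.4142.
u_2 = a_2 − 1.4142·q_1 = (-3.0000, 4.0000, -3.0000).
‖u_2‖ = 5.8310, so q_2 = (-0.5145, 0.6860, -0.5145).

Q = [[-0.7071, -0.5145], [0.0000, 0.6860], [0.7071, -0.5145]], R = [[1.4142, 1.4142], [0.0000, 5.8310]]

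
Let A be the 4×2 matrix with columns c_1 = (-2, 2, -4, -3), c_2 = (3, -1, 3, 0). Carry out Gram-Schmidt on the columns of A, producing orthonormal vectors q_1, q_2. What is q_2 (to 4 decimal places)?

q_2 = (0.6817, 0.0809, 0.2195, -0.6932)

c_1 = (-2, 2, -4, -3); ‖c_1‖ = 5.7446, so q_1 = (-0.3482, 0.3482, -0.6963, -0.5222).
q_1·c_2 = (-0.3482)·3 + 0.3482·(-1) + (-0.6963)·3 + (-0.5222)·0 = -3.4816.
u_2 = c_2 + 3.4816·q_1 = (1.7879, 0.2121, 0.5758, -1.8182).
‖u_2‖ = 2.6227, so q_2 = (0.6817, 0.0809, 0.2195, -0.6932).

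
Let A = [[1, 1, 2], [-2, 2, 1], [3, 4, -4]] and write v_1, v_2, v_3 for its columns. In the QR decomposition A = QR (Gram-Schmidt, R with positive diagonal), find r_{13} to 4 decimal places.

r_{13} = -3.2071

v_1 = (1, -2, 3); ‖v_1‖ = 3.7417, so e_1 = (0.2673, -0.5345, 0.8018).
r_{13} = e_1·v_3 = -3.2071.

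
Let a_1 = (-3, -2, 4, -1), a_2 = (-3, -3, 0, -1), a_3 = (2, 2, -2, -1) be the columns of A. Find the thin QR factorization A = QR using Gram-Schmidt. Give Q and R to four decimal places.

Q = [[-0.5477, -0.4327, 0.0239], [-0.3651, -0.5976, 0.2937], [0.7303, -0.6594, -0.0734], [-0.1826, -0.1442, -0.9528]], R = [[5.4772, 2.9212, -3.1038], [0.0000, 3.2352, -0.5976], [0.0000, 0.0000, 1.7348]]

e_1 = a_1/‖a_1‖ = (-3, -2, 4, -1)/5.4772 = (-0.5477, -0.3651, 0.7303, -0.1826).
r_{12} = e_1·a_2 = 2.9212.
u_2 = a_2 − 2.9212·e_1 = (-1.4000, -1.9333, -2.1333, -0.4667).
‖u_2‖ = 3.2352, so e_2 = (-0.4327, -0.5976, -0.6594, -0.1442).
r_{13} = e_1·a_3 = -3.1038; r_{23} = e_2·a_3 = -0.5976.
u_3 = a_3 + 3.1038·e_1 + 0.5976·e_2 = (0.0414, 0.5096, -0.1274, -1.6529).
‖u_3‖ = 1.7348, so e_3 = (0.0239, 0.2937, -0.0734, -0.9528).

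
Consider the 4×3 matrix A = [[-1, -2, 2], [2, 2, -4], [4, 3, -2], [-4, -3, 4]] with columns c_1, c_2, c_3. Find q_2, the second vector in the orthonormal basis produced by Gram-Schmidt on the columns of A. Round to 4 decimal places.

q_2 = (-0.9187, 0.2923, -0.1879, 0.1879)

c_1 = (-1, 2, 4, -4); ‖c_1‖ = 6.0828, so q_1 = (-0.1644, 0.3288, 0.6576, -0.6576).
q_1·c_2 = (-0.1644)·(-2) + 0.3288·2 + 0.6576·3 + (-0.6576)·(-3) = 4.9320.
u_2 = c_2 − 4.9320·q_1 = (-1.1892, 0.3784, -0.2432, 0.2432).
‖u_2‖ = 1.2945, so q_2 = (-0.9187, 0.2923, -0.1879, 0.1879).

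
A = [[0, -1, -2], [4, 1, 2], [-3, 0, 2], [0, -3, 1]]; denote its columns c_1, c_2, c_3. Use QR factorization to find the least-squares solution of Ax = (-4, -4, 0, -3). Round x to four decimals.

x = (-0.8051, 1.1285, -0.1937)

q_1 = c_1/‖c_1‖ = (0, 4, -3, 0)/5.0000 = (0.0000, 0.8000, -0.6000, 0.0000).
r_{12} = q_1·c_2 = 0.8000.
u_2 = c_2 − 0.8000·q_1 = (-1.0000, 0.3600, 0.4800, -3.0000).
‖u_2‖ = 3.2187, so q_2 = (-0.3107, 0.1118, 0.1491, -0.9321).
r_{13} = q_1·c_3 = 0.4000; r_{23} = q_2·c_3 = 0.2113.
u_3 = c_3 − 0.4000·q_1 − 0.2113·q_2 = (-1.9344, 1.6564, 2.2085, 1.1969).
‖u_3‖ = 3.5771, so q_3 = (-0.5408, 0.4631, 0.6174, 0.3346).
Qᵀb = (-3.2000, 3.5915, -0.6930).
Back-substitute: x_3 = -0.6930/3.5771 = -0.1937.
x_2 = (3.5915 − 0.2113·(-0.1937))/3.2187 = 1.1285.
x_1 = (-3.2000 − 0.8000·1.1285 − 0.4000·(-0.1937))/5.0000 = -0.8051.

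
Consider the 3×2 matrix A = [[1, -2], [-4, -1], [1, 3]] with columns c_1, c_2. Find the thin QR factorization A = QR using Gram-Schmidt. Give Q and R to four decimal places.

q_1 = c_1/‖c_1‖ = (1, -4, 1)/4.2426 = (0.2357, -0.9428, 0.2357).
r_{12} = q_1·c_2 = 1.1785.
u_2 = c_2 − 1.1785·q_1 = (-2.2778, 0.1111, 2.7222).
‖u_2‖ = 3.5512, so q_2 = (-0.6414, 0.0313, 0.7666).

Q = [[0.2357, -0.6414], [-0.9428, 0.0313], [0.2357, 0.7666]], R = [[4.2426, 1.1785], [0.0000, 3.5512]]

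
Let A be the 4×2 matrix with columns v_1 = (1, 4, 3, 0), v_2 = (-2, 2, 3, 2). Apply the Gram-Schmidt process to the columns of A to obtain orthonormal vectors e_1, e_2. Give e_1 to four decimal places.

e_1 = (0.1961, 0.7845, 0.5883, 0.0000)

v_1 = (1, 4, 3, 0); ‖v_1‖ = 5.0990, so e_1 = (0.1961, 0.7845, 0.5883, 0.0000).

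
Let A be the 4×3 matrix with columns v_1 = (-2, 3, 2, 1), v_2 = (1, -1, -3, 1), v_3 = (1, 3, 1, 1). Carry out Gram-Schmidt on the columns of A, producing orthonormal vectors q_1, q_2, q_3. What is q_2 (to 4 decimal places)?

v_1 = (-2, 3, 2, 1); ‖v_1‖ = 4.2426, so q_1 = (-0.4714, 0.7071, 0.4714, 0.2357).
q_1·v_2 = (-0.4714)·1 + 0.7071·(-1) + 0.4714·(-3) + 0.2357·1 = -2.3570.
u_2 = v_2 + 2.3570·q_1 = (-0.1111, 0.6667, -1.8889, 1.5556).
‖u_2‖ = 2.5386, so q_2 = (-0.0438, 0.2626, -0.7441, 0.6128).

q_2 = (-0.0438, 0.2626, -0.7441, 0.6128)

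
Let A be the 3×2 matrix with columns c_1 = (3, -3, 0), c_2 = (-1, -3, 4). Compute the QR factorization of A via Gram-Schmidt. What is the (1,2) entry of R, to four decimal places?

r_{12} = 1.4142

c_1 = (3, -3, 0); ‖c_1‖ = 4.2426, so e_1 = (0.7071, -0.7071, 0.0000).
r_{12} = e_1·c_2 = 1.4142.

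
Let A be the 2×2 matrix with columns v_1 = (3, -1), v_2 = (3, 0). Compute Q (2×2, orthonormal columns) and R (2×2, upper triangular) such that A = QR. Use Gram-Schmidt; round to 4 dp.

e_1 = v_1/‖v_1‖ = (3, -1)/3.1623 = (0.9487, -0.3162).
r_{12} = e_1·v_2 = 2.8460.
u_2 = v_2 − 2.8460·e_1 = (0.3000, 0.9000).
‖u_2‖ = 0.9487, so e_2 = (0.3162, 0.9487).

Q = [[0.9487, 0.3162], [-0.3162, 0.9487]], R = [[3.1623, 2.8460], [0.0000, 0.9487]]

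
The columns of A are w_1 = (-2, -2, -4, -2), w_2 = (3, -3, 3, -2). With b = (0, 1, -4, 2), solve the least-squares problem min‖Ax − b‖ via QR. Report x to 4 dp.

w_1 = (-2, -2, -4, -2); ‖w_1‖ = 5.2915, so q_1 = (-0.3780, -0.3780, -0.7559, -0.3780).
q_1·w_2 = (-0.3780)·3 + (-0.3780)·(-3) + (-0.7559)·3 + (-0.3780)·(-2) = -1.5119.
u_2 = w_2 + 1.5119·q_1 = (2.4286, -3.5714, 1.8571, -2.5714).
‖u_2‖ = 5.3586, so q_2 = (0.4532, -0.6665, 0.3466, -0.4799).
Qᵀb = (1.8898, -3.0125).
Back-substitute: x_2 = -3.0125/5.3586 = -0.5622.
x_1 = (1.8898 + 1.5119·(-0.5622))/5.2915 = 0.1965.

x = (0.1965, -0.5622)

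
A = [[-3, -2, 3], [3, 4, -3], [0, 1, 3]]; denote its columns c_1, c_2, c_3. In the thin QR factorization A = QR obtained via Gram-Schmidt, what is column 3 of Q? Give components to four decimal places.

e_3 = (-0.4082, -0.4082, 0.8165)

c_1 = (-3, 3, 0); ‖c_1‖ = 4.2426, so e_1 = (-0.7071, 0.7071, 0.0000).
e_1·c_2 = (-0.7071)·(-2) + 0.7071·4 + 0.0000·1 = 4.2426.
u_2 = c_2 − 4.2426·e_1 = (1.0000, 1.0000, 1.0000).
‖u_2‖ = 1.7321, so e_2 = (0.5774, 0.5774, 0.5774).
e_1·c_3 = (-0.7071)·3 + 0.7071·(-3) + 0.0000·3 = -4.2426; e_2·c_3 = 0.5774·3 + 0.5774·(-3) + 0.5774·3 = 1.7321.
u_3 = c_3 + 4.2426·e_1 − 1.7321·e_2 = (-1.0000, -1.0000, 2.0000).
‖u_3‖ = 2.4495, so e_3 = (-0.4082, -0.4082, 0.8165).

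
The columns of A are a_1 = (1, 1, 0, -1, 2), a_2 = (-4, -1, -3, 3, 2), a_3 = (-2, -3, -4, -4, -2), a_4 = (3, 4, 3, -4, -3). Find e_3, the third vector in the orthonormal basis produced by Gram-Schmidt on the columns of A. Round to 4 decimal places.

e_3 = (-0.1340, -0.3337, -0.5461, -0.7439, -0.1381)

e_1 = a_1/‖a_1‖ = (1, 1, 0, -1, 2)/2.6458 = (0.3780, 0.3780, 0.0000, -0.3780, 0.7559).
r_{12} = e_1·a_2 = -1.5119.
u_2 = a_2 + 1.5119·e_1 = (-3.4286, -0.4286, -3.0000, 2.4286, 3.1429).
‖u_2‖ = 6.0592, so e_2 = (-0.5658, -0.0707, -0.4951, 0.4008, 0.5187).
r_{13} = e_1·a_3 = -1.8898; r_{23} = e_2·a_3 = 0.6837.
u_3 = a_3 + 1.8898·e_1 − 0.6837·e_2 = (-0.8988, -2.2374, -3.6615, -4.9883, -0.9261).
‖u_3‖ = 6.7053, so e_3 = (-0.1340, -0.3337, -0.5461, -0.7439, -0.1381).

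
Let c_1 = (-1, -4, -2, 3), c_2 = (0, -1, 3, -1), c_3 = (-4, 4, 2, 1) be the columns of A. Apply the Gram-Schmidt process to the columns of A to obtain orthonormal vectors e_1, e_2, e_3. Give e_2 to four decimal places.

e_2 = (-0.0523, -0.5227, 0.8363, -0.1568)

e_1 = c_1/‖c_1‖ = (-1, -4, -2, 3)/5.4772 = (-0.1826, -0.7303, -0.3651, 0.5477).
r_{12} = e_1·c_2 = -0.9129.
u_2 = c_2 + 0.9129·e_1 = (-0.1667, -1.6667, 2.6667, -0.5000).
‖u_2‖ = 3.1885, so e_2 = (-0.0523, -0.5227, 0.8363, -0.1568).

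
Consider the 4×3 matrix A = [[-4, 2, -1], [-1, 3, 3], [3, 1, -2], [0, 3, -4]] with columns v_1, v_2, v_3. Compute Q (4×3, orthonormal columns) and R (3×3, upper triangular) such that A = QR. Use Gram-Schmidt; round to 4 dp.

v_1 = (-4, -1, 3, 0); ‖v_1‖ = 5.0990, so q_1 = (-0.7845, -0.1961, 0.5883, 0.0000).
q_1·v_2 = (-0.7845)·2 + (-0.1961)·3 + 0.5883·1 + 0.0000·3 = -1.5689.
u_2 = v_2 + 1.5689·q_1 = (0.7692, 2.6923, 1.9231, 3.0000).
‖u_2‖ = 4.5319, so q_2 = (0.1697, 0.5941, 0.4243, 0.6620).
q_1·v_3 = (-0.7845)·(-1) + (-0.1961)·3 + 0.5883·(-2) + 0.0000·(-4) = -0.9806; q_2·v_3 = 0.1697·(-1) + 0.5941·3 + 0.4243·(-2) + 0.6620·(-4) = -1.8841.
u_3 = v_3 + 0.9806·q_1 + 1.8841·q_2 = (-1.4494, 3.9270, -0.6236, -2.7528).
‖u_3‖ = 5.0486, so q_3 = (-0.2871, 0.7778, -0.1235, -0.5453).

Q = [[-0.7845, 0.1697, -0.2871], [-0.1961, 0.5941, 0.7778], [0.5883, 0.4243, -0.1235], [0.0000, 0.6620, -0.5453]], R = [[5.0990, -1.5689, -0.9806], [0.0000, 4.5319, -1.8841], [0.0000, 0.0000, 5.0486]]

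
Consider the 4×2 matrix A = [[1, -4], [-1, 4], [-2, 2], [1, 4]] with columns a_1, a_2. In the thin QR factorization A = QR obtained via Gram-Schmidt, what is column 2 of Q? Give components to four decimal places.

q_2 = (-0.4364, 0.4364, -0.0436, 0.7856)

a_1 = (1, -1, -2, 1); ‖a_1‖ = 2.6458, so q_1 = (0.3780, -0.3780, -0.7559, 0.3780).
q_1·a_2 = 0.3780·(-4) + (-0.3780)·4 + (-0.7559)·2 + 0.3780·4 = -3.0237.
u_2 = a_2 + 3.0237·q_1 = (-2.8571, 2.8571, -0.2857, 5.1429).
‖u_2‖ = 6.5465, so q_2 = (-0.4364, 0.4364, -0.0436, 0.7856).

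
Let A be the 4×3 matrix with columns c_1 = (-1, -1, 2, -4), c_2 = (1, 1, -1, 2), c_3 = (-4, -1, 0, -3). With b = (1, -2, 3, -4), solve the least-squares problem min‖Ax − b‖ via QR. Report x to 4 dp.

x = (0.5238, -2.2381, -0.9048)

c_1 = (-1, -1, 2, -4); ‖c_1‖ = 4.6904, so q_1 = (-0.2132, -0.2132, 0.4264, -0.8528).
q_1·c_2 = (-0.2132)·1 + (-0.2132)·1 + 0.4264·(-1) + (-0.8528)·2 = -2.5584.
u_2 = c_2 + 2.5584·q_1 = (0.4545, 0.4545, 0.0909, -0.1818).
‖u_2‖ = 0.6742, so q_2 = (0.6742, 0.6742, 0.1348, -0.2697).
q_1·c_3 = (-0.2132)·(-4) + (-0.2132)·(-1) + 0.4264·0 + (-0.8528)·(-3) = 3.6244; q_2·c_3 = 0.6742·(-4) + 0.6742·(-1) + 0.1348·0 + (-0.2697)·(-3) = -2.5620.
u_3 = c_3 − 3.6244·q_1 + 2.5620·q_2 = (-1.5000, 1.5000, -1.2000, -0.6000).
‖u_3‖ = 2.5100, so q_3 = (-0.5976, 0.5976, -0.4781, -0.2390).
Qᵀb = (4.9036, 0.8090, -2.2709).
Back-substitute: x_3 = -2.2709/2.5100 = -0.9048.
x_2 = (0.8090 + 2.5620·(-0.9048))/0.6742 = -2.2381.
x_1 = (4.9036 + 2.5584·(-2.2381) − 3.6244·(-0.9048))/4.6904 = 0.5238.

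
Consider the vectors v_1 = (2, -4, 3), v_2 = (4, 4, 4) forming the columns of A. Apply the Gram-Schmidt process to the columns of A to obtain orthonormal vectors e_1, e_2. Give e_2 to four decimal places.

e_2 = (0.5406, 0.6608, 0.5206)

v_1 = (2, -4, 3); ‖v_1‖ = 5.3852, so e_1 = (0.3714, -0.7428, 0.5571).
e_1·v_2 = 0.3714·4 + (-0.7428)·4 + 0.5571·4 = 0.7428.
u_2 = v_2 − 0.7428·e_1 = (3.7241, 4.5517, 3.5862).
‖u_2‖ = 6.8883, so e_2 = (0.5406, 0.6608, 0.5206).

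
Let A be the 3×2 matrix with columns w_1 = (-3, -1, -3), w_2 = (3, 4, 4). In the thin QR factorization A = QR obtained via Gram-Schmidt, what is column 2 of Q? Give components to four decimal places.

w_1 = (-3, -1, -3); ‖w_1‖ = 4.3589, so e_1 = (-0.6882, -0.2294, -0.6882).
e_1·w_2 = (-0.6882)·3 + (-0.2294)·4 + (-0.6882)·4 = -5.7354.
u_2 = w_2 + 5.7354·e_1 = (-0.9474, 2.6842, 0.0526).
‖u_2‖ = 2.8470, so e_2 = (-0.3328, 0.9428, 0.0185).

e_2 = (-0.3328, 0.9428, 0.0185)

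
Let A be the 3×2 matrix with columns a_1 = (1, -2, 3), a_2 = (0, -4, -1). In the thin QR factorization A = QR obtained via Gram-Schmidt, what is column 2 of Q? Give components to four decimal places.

q_2 = (-0.0916, -0.8424, -0.5311)

a_1 = (1, -2, 3); ‖a_1‖ = 3.7417, so q_1 = (0.2673, -0.5345, 0.8018).
q_1·a_2 = 0.2673·0 + (-0.5345)·(-4) + 0.8018·(-1) = 1.3363.
u_2 = a_2 − 1.3363·q_1 = (-0.3571, -3.2857, -2.0714).
‖u_2‖ = 3.9005, so q_2 = (-0.0916, -0.8424, -0.5311).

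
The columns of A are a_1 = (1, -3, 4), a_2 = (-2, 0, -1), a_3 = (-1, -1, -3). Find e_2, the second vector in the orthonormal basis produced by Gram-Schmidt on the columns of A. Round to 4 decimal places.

e_2 = (-0.9305, -0.3641, -0.0405)

a_1 = (1, -3, 4); ‖a_1‖ = 5.0990, so e_1 = (0.1961, -0.5883, 0.7845).
e_1·a_2 = 0.1961·(-2) + (-0.5883)·0 + 0.7845·(-1) = -1.1767.
u_2 = a_2 + 1.1767·e_1 = (-1.7692, -0.6923, -0.0769).
‖u_2‖ = 1.9014, so e_2 = (-0.9305, -0.3641, -0.0405).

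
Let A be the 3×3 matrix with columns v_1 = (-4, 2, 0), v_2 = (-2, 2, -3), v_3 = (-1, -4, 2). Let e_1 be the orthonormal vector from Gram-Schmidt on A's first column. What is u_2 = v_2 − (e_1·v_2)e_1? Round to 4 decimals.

e_1 = v_1/‖v_1‖ = (-4, 2, 0)/4.4721 = (-0.8944, 0.4472, 0.0000).
r_{12} = e_1·v_2 = 2.6833.
u_2 = v_2 − 2.6833·e_1 = (0.4000, 0.8000, -3.0000).

u_2 = (0.4000, 0.8000, -3.0000)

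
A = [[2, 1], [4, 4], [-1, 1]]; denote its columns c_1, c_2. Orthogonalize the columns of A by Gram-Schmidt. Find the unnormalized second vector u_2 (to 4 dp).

q_1 = c_1/‖c_1‖ = (2, 4, -1)/4.5826 = (0.4364, 0.8729, -0.2182).
r_{12} = q_1·c_2 = 3.7097.
u_2 = c_2 − 3.7097·q_1 = (-0.6190, 0.7619, 1.8095).

u_2 = (-0.6190, 0.7619, 1.8095)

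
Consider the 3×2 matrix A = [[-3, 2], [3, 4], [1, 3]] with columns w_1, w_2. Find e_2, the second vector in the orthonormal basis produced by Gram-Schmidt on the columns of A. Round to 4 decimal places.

e_2 = (0.6878, 0.5185, 0.5079)

w_1 = (-3, 3, 1); ‖w_1‖ = 4.3589, so e_1 = (-0.6882, 0.6882, 0.2294).
e_1·w_2 = (-0.6882)·2 + 0.6882·4 + 0.2294·3 = 2.0647.
u_2 = w_2 − 2.0647·e_1 = (3.4211, 2.5789, 2.5263).
‖u_2‖ = 4.9736, so e_2 = (0.6878, 0.5185, 0.5079).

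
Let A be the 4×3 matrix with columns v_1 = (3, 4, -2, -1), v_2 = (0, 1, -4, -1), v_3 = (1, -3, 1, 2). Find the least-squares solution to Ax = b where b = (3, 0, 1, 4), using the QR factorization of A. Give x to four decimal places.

v_1 = (3, 4, -2, -1); ‖v_1‖ = 5.4772, so e_1 = (0.5477, 0.7303, -0.3651, -0.1826).
e_1·v_2 = 0.5477·0 + 0.7303·1 + (-0.3651)·(-4) + (-0.1826)·(-1) = 2.3735.
u_2 = v_2 − 2.3735·e_1 = (-1.3000, -0.7333, -3.1333, -0.5667).
‖u_2‖ = 3.5166, so e_2 = (-0.3697, -0.2085, -0.8910, -0.1611).
e_1·v_3 = 0.5477·1 + 0.7303·(-3) + (-0.3651)·1 + (-0.1826)·2 = -2.3735; e_2·v_3 = (-0.3697)·1 + (-0.2085)·(-3) + (-0.8910)·1 + (-0.1611)·2 = -0.9574.
u_3 = v_3 + 2.3735·e_1 + 0.9574·e_2 = (1.9461, -1.4663, -0.7197, 1.4124).
‖u_3‖ = 2.9069, so e_3 = (0.6695, -0.5044, -0.2476, 0.4859).
Qᵀb = (0.5477, -2.6446, 3.7043).
Back-substitute: x_3 = 3.7043/2.9069 = 1.2743.
x_2 = (-2.6446 + 0.9574·1.2743)/3.5166 = -0.4051.
x_1 = (0.5477 − 2.3735·(-0.4051) + 2.3735·1.2743)/5.4772 = 0.8278.

x = (0.8278, -0.4051, 1.2743)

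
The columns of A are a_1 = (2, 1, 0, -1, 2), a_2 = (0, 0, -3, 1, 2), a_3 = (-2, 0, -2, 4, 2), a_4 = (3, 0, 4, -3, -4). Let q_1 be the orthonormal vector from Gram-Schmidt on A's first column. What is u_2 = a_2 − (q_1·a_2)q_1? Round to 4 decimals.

u_2 = (-0.6000, -0.3000, -3.0000, 1.3000, 1.4000)

a_1 = (2, 1, 0, -1, 2); ‖a_1‖ = 3.1623, so q_1 = (0.6325, 0.3162, 0.0000, -0.3162, 0.6325).
q_1·a_2 = 0.6325·0 + 0.3162·0 + 0.0000·(-3) + (-0.3162)·1 + 0.6325·2 = 0.9487.
u_2 = a_2 − 0.9487·q_1 = (-0.6000, -0.3000, -3.0000, 1.3000, 1.4000).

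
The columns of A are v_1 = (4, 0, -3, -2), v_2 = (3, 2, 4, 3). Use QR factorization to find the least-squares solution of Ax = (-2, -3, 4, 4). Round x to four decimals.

x = (-0.9081, 0.2777)

v_1 = (4, 0, -3, -2); ‖v_1‖ = 5.3852, so q_1 = (0.7428, 0.0000, -0.5571, -0.3714).
q_1·v_2 = 0.7428·3 + 0.0000·2 + (-0.5571)·4 + (-0.3714)·3 = -1.1142.
u_2 = v_2 + 1.1142·q_1 = (3.8276, 2.0000, 3.3793, 2.5862).
‖u_2‖ = 6.0629, so q_2 = (0.6313, 0.3299, 0.5574, 0.4266).
Qᵀb = (-5.1995, 1.6835).
Back-substitute: x_2 = 1.6835/6.0629 = 0.2777.
x_1 = (-5.1995 + 1.1142·0.2777)/5.3852 = -0.9081.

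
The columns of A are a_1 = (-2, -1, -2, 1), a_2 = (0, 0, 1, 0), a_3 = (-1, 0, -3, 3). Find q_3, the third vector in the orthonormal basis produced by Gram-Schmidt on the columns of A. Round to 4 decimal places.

q_3 = (0.2760, 0.3450, 0.0000, 0.8971)

q_1 = a_1/‖a_1‖ = (-2, -1, -2, 1)/3.1623 = (-0.6325, -0.3162, -0.6325, 0.3162).
r_{12} = q_1·a_2 = -0.6325.
u_2 = a_2 + 0.6325·q_1 = (-0.4000, -0.2000, 0.6000, 0.2000).
‖u_2‖ = 0.7746, so q_2 = (-0.5164, -0.2582, 0.7746, 0.2582).
r_{13} = q_1·a_3 = 3.4785; r_{23} = q_2·a_3 = -1.0328.
u_3 = a_3 − 3.4785·q_1 + 1.0328·q_2 = (0.6667, 0.8333, 0.0000, 2.1667).
‖u_3‖ = 2.4152, so q_3 = (0.2760, 0.3450, 0.0000, 0.8971).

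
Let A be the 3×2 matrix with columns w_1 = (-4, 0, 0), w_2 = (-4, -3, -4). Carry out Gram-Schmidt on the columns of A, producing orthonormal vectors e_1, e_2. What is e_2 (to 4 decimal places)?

w_1 = (-4, 0, 0); ‖w_1‖ = 4.0000, so e_1 = (-1.0000, 0.0000, 0.0000).
e_1·w_2 = (-1.0000)·(-4) + 0.0000·(-3) + 0.0000·(-4) = 4.0000.
u_2 = w_2 − 4.0000·e_1 = (0.0000, -3.0000, -4.0000).
‖u_2‖ = 5.0000, so e_2 = (0.0000, -0.6000, -0.8000).

e_2 = (0.0000, -0.6000, -0.8000)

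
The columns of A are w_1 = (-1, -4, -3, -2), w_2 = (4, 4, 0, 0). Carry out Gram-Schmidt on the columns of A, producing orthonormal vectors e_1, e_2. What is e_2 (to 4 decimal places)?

e_2 = (0.7715, 0.3086, -0.4629, -0.3086)

w_1 = (-1, -4, -3, -2); ‖w_1‖ = 5.4772, so e_1 = (-0.1826, -0.7303, -0.5477, -0.3651).
e_1·w_2 = (-0.1826)·4 + (-0.7303)·4 + (-0.5477)·0 + (-0.3651)·0 = -3.6515.
u_2 = w_2 + 3.6515·e_1 = (3.3333, 1.3333, -2.0000, -1.3333).
‖u_2‖ = 4.3205, so e_2 = (0.7715, 0.3086, -0.4629, -0.3086).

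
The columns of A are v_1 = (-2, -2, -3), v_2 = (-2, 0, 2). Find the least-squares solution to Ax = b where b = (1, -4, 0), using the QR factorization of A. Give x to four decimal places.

x = (0.3333, -0.1667)

v_1 = (-2, -2, -3); ‖v_1‖ = 4.1231, so q_1 = (-0.4851, -0.4851, -0.7276).
q_1·v_2 = (-0.4851)·(-2) + (-0.4851)·0 + (-0.7276)·2 = -0.4851.
u_2 = v_2 + 0.4851·q_1 = (-2.2353, -0.2353, 1.6471).
‖u_2‖ = 2.7865, so q_2 = (-0.8022, -0.0844, 0.5911).
Qᵀb = (1.4552, -0.4644).
Back-substitute: x_2 = -0.4644/2.7865 = -0.1667.
x_1 = (1.4552 + 0.4851·(-0.1667))/4.1231 = 0.3333.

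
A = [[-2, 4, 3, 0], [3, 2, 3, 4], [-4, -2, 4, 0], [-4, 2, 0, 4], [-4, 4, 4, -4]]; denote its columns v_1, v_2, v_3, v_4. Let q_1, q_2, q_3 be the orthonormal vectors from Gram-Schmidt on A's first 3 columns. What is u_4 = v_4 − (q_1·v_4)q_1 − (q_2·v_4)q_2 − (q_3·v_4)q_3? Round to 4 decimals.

v_1 = (-2, 3, -4, -4, -4); ‖v_1‖ = 7.8102, so q_1 = (-0.2561, 0.3841, -0.5121, -0.5121, -0.5121).
q_1·v_2 = (-0.2561)·4 + 0.3841·2 + (-0.5121)·(-2) + (-0.5121)·2 + (-0.5121)·4 = -2.3047.
u_2 = v_2 + 2.3047·q_1 = (3.4098, 2.8852, -3.1803, 0.8197, 2.8197).
‖u_2‖ = 6.2200, so q_2 = (0.5482, 0.4639, -0.5113, 0.1318, 0.4533).
q_1·v_3 = (-0.2561)·3 + 0.3841·3 + (-0.5121)·4 + (-0.5121)·0 + (-0.5121)·4 = -3.7131; q_2·v_3 = 0.5482·3 + 0.4639·3 + (-0.5113)·4 + 0.1318·0 + 0.4533·4 = 2.8043.
u_3 = v_3 + 3.7131·q_1 − 2.8043·q_2 = (0.5119, 3.1254, 3.5322, -2.2712, 0.8271).
‖u_3‖ = 5.3244, so q_3 = (0.0961, 0.5870, 0.6634, -0.4266, 0.1553).
q_1·v_4 = (-0.2561)·0 + 0.3841·4 + (-0.5121)·0 + (-0.5121)·4 + (-0.5121)·(-4) = 1.5364; q_2·v_4 = 0.5482·0 + 0.4639·4 + (-0.5113)·0 + 0.1318·4 + 0.4533·(-4) = 0.5693; q_3·v_4 = 0.0961·0 + 0.5870·4 + 0.6634·0 + (-0.4266)·4 + 0.1553·(-4) = 0.0204.
u_4 = v_4 − 1.5364·q_1 − 0.5693·q_2 − 0.0204·q_3 = (0.0794, 3.1338, 1.0645, 4.7206, -3.4744).

u_4 = (0.0794, 3.1338, 1.0645, 4.7206, -3.4744)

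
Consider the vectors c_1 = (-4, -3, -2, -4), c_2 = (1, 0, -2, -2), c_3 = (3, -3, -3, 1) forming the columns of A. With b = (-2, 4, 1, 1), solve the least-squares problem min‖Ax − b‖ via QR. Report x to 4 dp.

x = (-0.2692, 0.1684, -0.7660)

c_1 = (-4, -3, -2, -4); ‖c_1‖ = 6.7082, so q_1 = (-0.5963, -0.4472, -0.2981, -0.5963).
q_1·c_2 = (-0.5963)·1 + (-0.4472)·0 + (-0.2981)·(-2) + (-0.5963)·(-2) = 1.1926.
u_2 = c_2 − 1.1926·q_1 = (1.7111, 0.5333, -1.6444, -1.2889).
‖u_2‖ = 2.7528, so q_2 = (0.6216, 0.1937, -0.5974, -0.4682).
q_1·c_3 = (-0.5963)·3 + (-0.4472)·(-3) + (-0.2981)·(-3) + (-0.5963)·1 = -0.1491; q_2·c_3 = 0.6216·3 + 0.1937·(-3) + (-0.5974)·(-3) + (-0.4682)·1 = 2.6075.
u_3 = c_3 + 0.1491·q_1 − 2.6075·q_2 = (1.2903, -3.5718, -1.4868, 2.1320).
‖u_3‖ = 4.6021, so q_3 = (0.2804, -0.7761, -0.3231, 0.4633).
Qᵀb = (-1.4907, -1.5338, -3.5251).
Back-substitute: x_3 = -3.5251/4.6021 = -0.7660.
x_2 = (-1.5338 − 2.6075·(-0.7660))/2.7528 = 0.1684.
x_1 = (-1.4907 − 1.1926·0.1684 + 0.1491·(-0.7660))/6.7082 = -0.2692.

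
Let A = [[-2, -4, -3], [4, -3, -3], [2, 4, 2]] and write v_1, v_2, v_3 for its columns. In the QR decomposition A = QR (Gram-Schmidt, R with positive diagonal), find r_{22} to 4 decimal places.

q_1 = v_1/‖v_1‖ = (-2, 4, 2)/4.8990 = (-0.4082, 0.8165, 0.4082).
r_{12} = q_1·v_2 = 0.8165.
u_2 = v_2 − 0.8165·q_1 = (-3.6667, -3.6667, 3.6667).
r_{22} = ‖u_2‖ = 6.3509.

r_{22} = 6.3509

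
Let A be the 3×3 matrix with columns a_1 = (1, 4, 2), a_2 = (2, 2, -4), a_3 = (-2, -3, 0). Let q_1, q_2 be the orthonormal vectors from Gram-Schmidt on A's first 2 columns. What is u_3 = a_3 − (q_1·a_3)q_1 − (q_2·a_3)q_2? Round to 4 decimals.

u_3 = (-0.6400, 0.2560, -0.1920)

q_1 = a_1/‖a_1‖ = (1, 4, 2)/4.5826 = (0.2182, 0.8729, 0.4364).
r_{12} = q_1·a_2 = 0.4364.
u_2 = a_2 − 0.4364·q_1 = (1.9048, 1.6190, -4.1905).
‖u_2‖ = 4.8795, so q_2 = (0.3904, 0.3318, -0.8588).
r_{13} = q_1·a_3 = -3.0551; r_{23} = q_2·a_3 = -1.7761.
u_3 = a_3 + 3.0551·q_1 + 1.7761·q_2 = (-0.6400, 0.2560, -0.1920).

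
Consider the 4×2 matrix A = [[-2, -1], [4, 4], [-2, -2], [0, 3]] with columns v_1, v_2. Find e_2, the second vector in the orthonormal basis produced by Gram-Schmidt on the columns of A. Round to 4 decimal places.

e_2 = (0.2657, 0.1063, -0.0531, 0.9567)

e_1 = v_1/‖v_1‖ = (-2, 4, -2, 0)/4.8990 = (-0.4082, 0.8165, -0.4082, 0.0000).
r_{12} = e_1·v_2 = 4.4907.
u_2 = v_2 − 4.4907·e_1 = (0.8333, 0.3333, -0.1667, 3.0000).
‖u_2‖ = 3.1358, so e_2 = (0.2657, 0.1063, -0.0531, 0.9567).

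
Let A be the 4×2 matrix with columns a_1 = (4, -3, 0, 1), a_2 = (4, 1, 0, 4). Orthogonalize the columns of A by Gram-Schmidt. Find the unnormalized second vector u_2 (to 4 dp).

u_2 = (1.3846, 2.9615, 0.0000, 3.3462)

a_1 = (4, -3, 0, 1); ‖a_1‖ = 5.0990, so q_1 = (0.7845, -0.5883, 0.0000, 0.1961).
q_1·a_2 = 0.7845·4 + (-0.5883)·1 + 0.0000·0 + 0.1961·4 = 3.3340.
u_2 = a_2 − 3.3340·q_1 = (1.3846, 2.9615, 0.0000, 3.3462).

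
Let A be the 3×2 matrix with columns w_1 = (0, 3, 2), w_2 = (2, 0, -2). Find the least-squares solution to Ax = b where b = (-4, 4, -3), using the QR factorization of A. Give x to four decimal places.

w_1 = (0, 3, 2); ‖w_1‖ = 3.6056, so e_1 = (0.0000, 0.8321, 0.5547).
e_1·w_2 = 0.0000·2 + 0.8321·0 + 0.5547·(-2) = -1.1094.
u_2 = w_2 + 1.1094·e_1 = (2.0000, 0.9231, -1.3846).
‖u_2‖ = 2.6018, so e_2 = (0.7687, 0.3548, -0.5322).
Qᵀb = (1.6641, -0.0591).
Back-substitute: x_2 = -0.0591/2.6018 = -0.0227.
x_1 = (1.6641 + 1.1094·(-0.0227))/3.6056 = 0.4545.

x = (0.4545, -0.0227)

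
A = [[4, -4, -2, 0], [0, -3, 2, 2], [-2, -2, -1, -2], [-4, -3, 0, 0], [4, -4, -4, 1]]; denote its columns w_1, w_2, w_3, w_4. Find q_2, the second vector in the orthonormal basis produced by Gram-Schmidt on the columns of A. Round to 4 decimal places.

q_2 = (-0.3953, -0.4282, -0.3733, -0.6039, -0.3953)

w_1 = (4, 0, -2, -4, 4); ‖w_1‖ = 7.2111, so q_1 = (0.5547, 0.0000, -0.2774, -0.5547, 0.5547).
q_1·w_2 = 0.5547·(-4) + 0.0000·(-3) + (-0.2774)·(-2) + (-0.5547)·(-3) + 0.5547·(-4) = -2.2188.
u_2 = w_2 + 2.2188·q_1 = (-2.7692, -3.0000, -2.6154, -4.2308, -2.7692).
‖u_2‖ = 7.0055, so q_2 = (-0.3953, -0.4282, -0.3733, -0.6039, -0.3953).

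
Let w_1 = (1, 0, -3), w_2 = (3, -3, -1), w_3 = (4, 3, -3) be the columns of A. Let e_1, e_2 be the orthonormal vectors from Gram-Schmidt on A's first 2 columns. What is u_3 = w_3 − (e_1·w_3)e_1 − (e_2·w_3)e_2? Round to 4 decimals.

w_1 = (1, 0, -3); ‖w_1‖ = 3.1623, so e_1 = (0.3162, 0.0000, -0.9487).
e_1·w_2 = 0.3162·3 + 0.0000·(-3) + (-0.9487)·(-1) = 1.8974.
u_2 = w_2 − 1.8974·e_1 = (2.4000, -3.0000, 0.8000).
‖u_2‖ = 3.9243, so e_2 = (0.6116, -0.7645, 0.2039).
e_1·w_3 = 0.3162·4 + 0.0000·3 + (-0.9487)·(-3) = 4.1110; e_2·w_3 = 0.6116·4 + (-0.7645)·3 + 0.2039·(-3) = -0.4587.
u_3 = w_3 − 4.1110·e_1 + 0.4587·e_2 = (2.9805, 2.6494, 0.9935).

u_3 = (2.9805, 2.6494, 0.9935)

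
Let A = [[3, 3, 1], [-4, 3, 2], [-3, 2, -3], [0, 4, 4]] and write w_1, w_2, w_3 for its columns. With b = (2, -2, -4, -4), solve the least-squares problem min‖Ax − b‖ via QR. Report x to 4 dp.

w_1 = (3, -4, -3, 0); ‖w_1‖ = 5.8310, so e_1 = (0.5145, -0.6860, -0.5145, 0.0000).
e_1·w_2 = 0.5145·3 + (-0.6860)·3 + (-0.5145)·2 + 0.0000·4 = -1.5435.
u_2 = w_2 + 1.5435·e_1 = (3.7941, 1.9412, 1.2059, 4.0000).
‖u_2‖ = 5.9681, so e_2 = (0.6357, 0.3253, 0.2021, 0.6702).
e_1·w_3 = 0.5145·1 + (-0.6860)·2 + (-0.5145)·(-3) + 0.0000·4 = 0.6860; e_2·w_3 = 0.6357·1 + 0.3253·2 + 0.2021·(-3) + 0.6702·4 = 3.3610.
u_3 = w_3 − 0.6860·e_1 − 3.3610·e_2 = (-1.4897, 1.3774, -3.3262, 1.7473).
‖u_3‖ = 4.2700, so e_3 = (-0.3489, 0.3226, -0.7790, 0.4092).
Qᵀb = (4.4590, -2.8682, 0.1361).
Back-substitute: x_3 = 0.1361/4.2700 = 0.0319.
x_2 = (-2.8682 − 3.3610·0.0319)/5.9681 = -0.4986.
x_1 = (4.4590 + 1.5435·(-0.4986) − 0.6860·0.0319)/5.8310 = 0.6290.

x = (0.6290, -0.4986, 0.0319)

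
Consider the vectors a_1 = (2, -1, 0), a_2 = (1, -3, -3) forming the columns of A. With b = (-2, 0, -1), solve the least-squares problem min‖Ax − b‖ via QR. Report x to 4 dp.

x = (-1.1571, 0.3571)

a_1 = (2, -1, 0); ‖a_1‖ = 2.2361, so q_1 = (0.8944, -0.4472, 0.0000).
q_1·a_2 = 0.8944·1 + (-0.4472)·(-3) + 0.0000·(-3) = 2.2361.
u_2 = a_2 − 2.2361·q_1 = (-1.0000, -2.0000, -3.0000).
‖u_2‖ = 3.7417, so q_2 = (-0.2673, -0.5345, -0.8018).
Qᵀb = (-1.7889, 1.3363).
Back-substitute: x_2 = 1.3363/3.7417 = 0.3571.
x_1 = (-1.7889 − 2.2361·0.3571)/2.2361 = -1.1571.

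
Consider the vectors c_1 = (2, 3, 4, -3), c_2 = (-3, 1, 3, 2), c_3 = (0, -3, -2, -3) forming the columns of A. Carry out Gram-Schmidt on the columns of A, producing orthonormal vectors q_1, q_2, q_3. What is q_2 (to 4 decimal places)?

c_1 = (2, 3, 4, -3); ‖c_1‖ = 6.1644, so q_1 = (0.3244, 0.4867, 0.6489, -0.4867).
q_1·c_2 = 0.3244·(-3) + 0.4867·1 + 0.6489·3 + (-0.4867)·2 = 0.4867.
u_2 = c_2 − 0.4867·q_1 = (-3.1579, 0.7632, 2.6842, 2.2368).
‖u_2‖ = 4.7711, so q_2 = (-0.6619, 0.1600, 0.5626, 0.4688).

q_2 = (-0.6619, 0.1600, 0.5626, 0.4688)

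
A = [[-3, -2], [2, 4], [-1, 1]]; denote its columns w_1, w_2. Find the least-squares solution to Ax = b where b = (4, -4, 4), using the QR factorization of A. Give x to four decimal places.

w_1 = (-3, 2, -1); ‖w_1‖ = 3.7417, so q_1 = (-0.8018, 0.5345, -0.2673).
q_1·w_2 = (-0.8018)·(-2) + 0.5345·4 + (-0.2673)·1 = 3.4744.
u_2 = w_2 − 3.4744·q_1 = (0.7857, 2.1429, 1.9286).
‖u_2‖ = 2.9881, so q_2 = (0.2630, 0.7171, 0.6454).
Qᵀb = (-6.4143, 0.7649).
Back-substitute: x_2 = 0.7649/2.9881 = 0.2560.
x_1 = (-6.4143 − 3.4744·0.2560)/3.7417 = -1.9520.

x = (-1.9520, 0.2560)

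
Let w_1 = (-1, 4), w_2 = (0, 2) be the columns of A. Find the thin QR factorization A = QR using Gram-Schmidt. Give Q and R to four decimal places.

Q = [[-0.2425, 0.9701], [0.9701, 0.2425]], R = [[4.1231, 1.9403], [0.0000, 0.4851]]

w_1 = (-1, 4); ‖w_1‖ = 4.1231, so q_1 = (-0.2425, 0.9701).
q_1·w_2 = (-0.2425)·0 + 0.9701·2 = 1.9403.
u_2 = w_2 − 1.9403·q_1 = (0.4706, 0.1176).
‖u_2‖ = 0.4851, so q_2 = (0.9701, 0.2425).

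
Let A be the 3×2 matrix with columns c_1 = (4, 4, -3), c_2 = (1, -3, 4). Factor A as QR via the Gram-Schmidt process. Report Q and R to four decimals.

Q = [[0.6247, 0.7322], [0.6247, -0.2602], [-0.4685, 0.6294]], R = [[6.4031, -3.1235], [0.0000, 4.0304]]

e_1 = c_1/‖c_1‖ = (4, 4, -3)/6.4031 = (0.6247, 0.6247, -0.4685).
r_{12} = e_1·c_2 = -3.1235.
u_2 = c_2 + 3.1235·e_1 = (2.9512, -1.0488, 2.5366).
‖u_2‖ = 4.0304, so e_2 = (0.7322, -0.2602, 0.6294).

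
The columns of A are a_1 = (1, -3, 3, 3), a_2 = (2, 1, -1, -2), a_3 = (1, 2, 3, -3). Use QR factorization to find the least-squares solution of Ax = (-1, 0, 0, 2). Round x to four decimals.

e_1 = a_1/‖a_1‖ = (1, -3, 3, 3)/5.2915 = (0.1890, -0.5669, 0.5669, 0.5669).
r_{12} = e_1·a_2 = -1.8898.
u_2 = a_2 + 1.8898·e_1 = (2.3571, -0.0714, 0.0714, -0.9286).
‖u_2‖ = 2.5355, so e_2 = (0.9297, -0.0282, 0.0282, -0.3662).
r_{13} = e_1·a_3 = -0.9449; r_{23} = e_2·a_3 = 2.0565.
u_3 = a_3 + 0.9449·e_1 − 2.0565·e_2 = (-0.7333, 1.5222, 3.4778, -1.7111).
‖u_3‖ = 4.2282, so e_3 = (-0.1734, 0.3600, 0.8225, -0.4047).
Qᵀb = (0.9449, -1.6621, -0.6359).
Back-substitute: x_3 = -0.6359/4.2282 = -0.1504.
x_2 = (-1.6621 − 2.0565·(-0.1504))/2.5355 = -0.5336.
x_1 = (0.9449 + 1.8898·(-0.5336) + 0.9449·(-0.1504))/5.2915 = -0.0388.

x = (-0.0388, -0.5336, -0.1504)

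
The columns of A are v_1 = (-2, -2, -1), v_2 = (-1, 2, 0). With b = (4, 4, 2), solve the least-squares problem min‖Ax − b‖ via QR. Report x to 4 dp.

v_1 = (-2, -2, -1); ‖v_1‖ = 3.0000, so e_1 = (-0.6667, -0.6667, -0.3333).
e_1·v_2 = (-0.6667)·(-1) + (-0.6667)·2 + (-0.3333)·0 = -0.6667.
u_2 = v_2 + 0.6667·e_1 = (-1.4444, 1.5556, -0.2222).
‖u_2‖ = 2.1344, so e_2 = (-0.6768, 0.7288, -0.1041).
Qᵀb = (-6.0000, 0.0000).
Back-substitute: x_2 = 0.0000/2.1344 = 0.0000.
x_1 = (-6.0000 + 0.6667·0.0000)/3.0000 = -2.0000.

x = (-2.0000, 0.0000)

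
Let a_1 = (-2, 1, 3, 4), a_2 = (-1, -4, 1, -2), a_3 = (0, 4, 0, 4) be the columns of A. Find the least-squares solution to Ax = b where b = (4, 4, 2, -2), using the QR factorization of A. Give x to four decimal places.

x = (3.3333, -8.6667, -8.3333)

a_1 = (-2, 1, 3, 4); ‖a_1‖ = 5.4772, so q_1 = (-0.3651, 0.1826, 0.5477, 0.7303).
q_1·a_2 = (-0.3651)·(-1) + 0.1826·(-4) + 0.5477·1 + 0.7303·(-2) = -1.2780.
u_2 = a_2 + 1.2780·q_1 = (-1.4667, -3.7667, 1.7000, -1.0667).
‖u_2‖ = 4.5129, so q_2 = (-0.3250, -0.8346, 0.3767, -0.2364).
q_1·a_3 = (-0.3651)·0 + 0.1826·4 + 0.5477·0 + 0.7303·4 = 3.6515; q_2·a_3 = (-0.3250)·0 + (-0.8346)·4 + 0.3767·0 + (-0.2364)·4 = -4.2840.
u_3 = a_3 − 3.6515·q_1 + 4.2840·q_2 = (-0.0589, -0.2422, -0.3863, 0.3208).
‖u_3‖ = 0.5606, so q_3 = (-0.1051, -0.4321, -0.6890, 0.5722).
Qᵀb = (-1.0954, -3.4124, -4.6714).
Back-substitute: x_3 = -4.6714/0.5606 = -8.3333.
x_2 = (-3.4124 + 4.2840·(-8.3333))/4.5129 = -8.6667.
x_1 = (-1.0954 + 1.2780·(-8.6667) − 3.6515·(-8.3333))/5.4772 = 3.3333.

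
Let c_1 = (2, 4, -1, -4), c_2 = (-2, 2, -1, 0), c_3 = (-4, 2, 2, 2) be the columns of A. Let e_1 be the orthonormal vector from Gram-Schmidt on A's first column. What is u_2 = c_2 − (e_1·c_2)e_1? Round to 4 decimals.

u_2 = (-2.2703, 1.4595, -0.8649, 0.5405)

c_1 = (2, 4, -1, -4); ‖c_1‖ = 6.0828, so e_1 = (0.3288, 0.6576, -0.1644, -0.6576).
e_1·c_2 = 0.3288·(-2) + 0.6576·2 + (-0.1644)·(-1) + (-0.6576)·0 = 0.8220.
u_2 = c_2 − 0.8220·e_1 = (-2.2703, 1.4595, -0.8649, 0.5405).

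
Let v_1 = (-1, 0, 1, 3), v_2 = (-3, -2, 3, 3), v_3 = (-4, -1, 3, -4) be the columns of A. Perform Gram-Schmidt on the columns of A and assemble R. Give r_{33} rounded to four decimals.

v_1 = (-1, 0, 1, 3); ‖v_1‖ = 3.3166, so q_1 = (-0.3015, 0.0000, 0.3015, 0.9045).
q_1·v_2 = (-0.3015)·(-3) + 0.0000·(-2) + 0.3015·3 + 0.9045·3 = 4.5227.
u_2 = v_2 − 4.5227·q_1 = (-1.6364, -2.0000, 1.6364, -1.0909).
‖u_2‖ = 3.2474, so q_2 = (-0.5039, -0.6159, 0.5039, -0.3359).
q_1·v_3 = (-0.3015)·(-4) + 0.0000·(-1) + 0.3015·3 + 0.9045·(-4) = -1.5076; q_2·v_3 = (-0.5039)·(-4) + (-0.6159)·(-1) + 0.5039·3 + (-0.3359)·(-4) = 5.4869.
u_3 = v_3 + 1.5076·q_1 − 5.4869·q_2 = (-1.6897, 2.3793, 0.6897, -0.7931).
r_{33} = ‖u_3‖ = 3.1017.

r_{33} = 3.1017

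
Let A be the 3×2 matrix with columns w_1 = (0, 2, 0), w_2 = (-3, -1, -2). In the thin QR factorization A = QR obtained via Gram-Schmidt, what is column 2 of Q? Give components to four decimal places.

w_1 = (0, 2, 0); ‖w_1‖ = 2.0000, so e_1 = (0.0000, 1.0000, 0.0000).
e_1·w_2 = 0.0000·(-3) + 1.0000·(-1) + 0.0000·(-2) = -1.0000.
u_2 = w_2 + 1.0000·e_1 = (-3.0000, 0.0000, -2.0000).
‖u_2‖ = 3.6056, so e_2 = (-0.8321, 0.0000, -0.5547).

e_2 = (-0.8321, 0.0000, -0.5547)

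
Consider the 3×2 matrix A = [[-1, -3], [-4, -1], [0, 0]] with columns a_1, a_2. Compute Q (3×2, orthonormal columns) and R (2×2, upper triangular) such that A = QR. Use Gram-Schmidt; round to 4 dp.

a_1 = (-1, -4, 0); ‖a_1‖ = 4.1231, so q_1 = (-0.2425, -0.9701, 0.0000).
q_1·a_2 = (-0.2425)·(-3) + (-0.9701)·(-1) + 0.0000·0 = 1.6977.
u_2 = a_2 − 1.6977·q_1 = (-2.5882, 0.6471, 0.0000).
‖u_2‖ = 2.6679, so q_2 = (-0.9701, 0.2425, 0.0000).

Q = [[-0.2425, -0.9701], [-0.9701, 0.2425], [0.0000, 0.0000]], R = [[4.1231, 1.6977], [0.0000, 2.6679]]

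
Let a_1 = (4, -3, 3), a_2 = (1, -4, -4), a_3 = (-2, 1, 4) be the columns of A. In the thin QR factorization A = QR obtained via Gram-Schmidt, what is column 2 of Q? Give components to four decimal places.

a_1 = (4, -3, 3); ‖a_1‖ = 5.8310, so q_1 = (0.6860, -0.5145, 0.5145).
q_1·a_2 = 0.6860·1 + (-0.5145)·(-4) + 0.5145·(-4) = 0.6860.
u_2 = a_2 − 0.6860·q_1 = (0.5294, -3.6471, -4.3529).
‖u_2‖ = 5.7035, so q_2 = (0.0928, -0.6394, -0.7632).

q_2 = (0.0928, -0.6394, -0.7632)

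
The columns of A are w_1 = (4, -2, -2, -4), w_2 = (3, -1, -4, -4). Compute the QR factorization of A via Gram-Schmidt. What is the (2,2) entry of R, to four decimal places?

w_1 = (4, -2, -2, -4); ‖w_1‖ = 6.3246, so e_1 = (0.6325, -0.3162, -0.3162, -0.6325).
e_1·w_2 = 0.6325·3 + (-0.3162)·(-1) + (-0.3162)·(-4) + (-0.6325)·(-4) = 6.0083.
u_2 = w_2 − 6.0083·e_1 = (-0.8000, 0.9000, -2.1000, -0.2000).
r_{22} = ‖u_2‖ = 2.4290.

r_{22} = 2.4290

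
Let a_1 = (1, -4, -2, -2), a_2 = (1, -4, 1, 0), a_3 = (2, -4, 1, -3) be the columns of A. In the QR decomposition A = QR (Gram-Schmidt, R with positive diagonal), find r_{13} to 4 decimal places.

q_1 = a_1/‖a_1‖ = (1, -4, -2, -2)/5.0000 = (0.2000, -0.8000, -0.4000, -0.4000).
r_{13} = q_1·a_3 = 4.4000.

r_{13} = 4.4000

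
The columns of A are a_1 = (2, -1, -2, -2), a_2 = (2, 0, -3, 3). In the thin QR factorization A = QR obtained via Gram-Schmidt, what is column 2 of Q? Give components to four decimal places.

e_1 = a_1/‖a_1‖ = (2, -1, -2, -2)/3.6056 = (0.5547, -0.2774, -0.5547, -0.5547).
r_{12} = e_1·a_2 = 1.1094.
u_2 = a_2 − 1.1094·e_1 = (1.3846, 0.3077, -2.3846, 3.6154).
‖u_2‖ = 4.5573, so e_2 = (0.3038, 0.0675, -0.5232, 0.7933).

e_2 = (0.3038, 0.0675, -0.5232, 0.7933)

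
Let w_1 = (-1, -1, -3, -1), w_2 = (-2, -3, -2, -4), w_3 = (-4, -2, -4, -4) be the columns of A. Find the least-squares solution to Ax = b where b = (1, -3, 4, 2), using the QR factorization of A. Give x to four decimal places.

w_1 = (-1, -1, -3, -1); ‖w_1‖ = 3.4641, so q_1 = (-0.2887, -0.2887, -0.8660, -0.2887).
q_1·w_2 = (-0.2887)·(-2) + (-0.2887)·(-3) + (-0.8660)·(-2) + (-0.2887)·(-4) = 4.3301.
u_2 = w_2 − 4.3301·q_1 = (-0.7500, -1.7500, 1.7500, -2.7500).
‖u_2‖ = 3.7749, so q_2 = (-0.1987, -0.4636, 0.4636, -0.7285).
q_1·w_3 = (-0.2887)·(-4) + (-0.2887)·(-2) + (-0.8660)·(-4) + (-0.2887)·(-4) = 6.3509; q_2·w_3 = (-0.1987)·(-4) + (-0.4636)·(-2) + 0.4636·(-4) + (-0.7285)·(-4) = 2.7815.
u_3 = w_3 − 6.3509·q_1 − 2.7815·q_2 = (-1.6140, 1.1228, 0.2105, -0.1404).
‖u_3‖ = 1.9824, so q_3 = (-0.8142, 0.5664, 0.1062, -0.0708).
Qᵀb = (-3.4641, 1.5894, -2.2302).
Back-substitute: x_3 = -2.2302/1.9824 = -1.1250.
x_2 = (1.5894 − 2.7815·(-1.1250))/3.7749 = 1.2500.
x_1 = (-3.4641 − 4.3301·1.2500 − 6.3509·(-1.1250))/3.4641 = -0.5000.

x = (-0.5000, 1.2500, -1.1250)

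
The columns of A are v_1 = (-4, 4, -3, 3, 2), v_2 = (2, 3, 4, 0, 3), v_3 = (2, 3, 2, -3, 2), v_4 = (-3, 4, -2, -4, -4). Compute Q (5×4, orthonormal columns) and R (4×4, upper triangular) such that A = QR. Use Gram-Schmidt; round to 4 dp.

e_1 = v_1/‖v_1‖ = (-4, 4, -3, 3, 2)/7.3485 = (-0.5443, 0.5443, -0.4082, 0.4082, 0.2722).
r_{12} = e_1·v_2 = -0.2722.
u_2 = v_2 + 0.2722·e_1 = (1.8519, 3.1481, 3.8889, 0.1111, 3.0741).
‖u_2‖ = 6.1584, so e_2 = (0.3007, 0.5112, 0.6315, 0.0180, 0.4992).
r_{13} = e_1·v_3 = -0.9526; r_{23} = e_2·v_3 = 4.3422.
u_3 = v_3 + 0.9526·e_1 − 4.3422·e_2 = (0.1758, 1.2988, -1.1309, -2.6895, 0.0918).
‖u_3‖ = 3.1997, so e_3 = (0.0549, 0.4059, -0.3534, -0.8405, 0.0287).
r_{14} = e_1·v_4 = 1.9052; r_{24} = e_2·v_4 = -2.1891; r_{34} = e_3·v_4 = 5.4131.
u_4 = v_4 − 1.9052·e_1 + 2.1891·e_2 − 5.4131·e_3 = (-1.6021, 1.8848, 2.0733, -0.1885, -3.5811).
‖u_4‖ = 4.8246, so e_4 = (-0.3321, 0.3907, 0.4297, -0.0391, -0.7422).

Q = [[-0.5443, 0.3007, 0.0549, -0.3321], [0.5443, 0.5112, 0.4059, 0.3907], [-0.4082, 0.6315, -0.3534, 0.4297], [0.4082, 0.0180, -0.8405, -0.0391], [0.2722, 0.4992, 0.0287, -0.7422]], R = [[7.3485, -0.2722, -0.9526, 1.9052], [0.0000, 6.1584, 4.3422, -2.1891], [0.0000, 0.0000, 3.1997, 5.4131], [0.0000, 0.0000, 0.0000, 4.8246]]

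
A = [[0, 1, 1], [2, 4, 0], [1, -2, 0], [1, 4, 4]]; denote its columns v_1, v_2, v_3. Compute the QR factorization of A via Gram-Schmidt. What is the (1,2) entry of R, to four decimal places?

v_1 = (0, 2, 1, 1); ‖v_1‖ = 2.4495, so q_1 = (0.0000, 0.8165, 0.4082, 0.4082).
r_{12} = q_1·v_2 = 4.0825.

r_{12} = 4.0825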